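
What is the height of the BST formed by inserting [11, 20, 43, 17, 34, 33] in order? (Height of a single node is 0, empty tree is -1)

Insertion order: [11, 20, 43, 17, 34, 33]
Tree (level-order array): [11, None, 20, 17, 43, None, None, 34, None, 33]
Compute height bottom-up (empty subtree = -1):
  height(17) = 1 + max(-1, -1) = 0
  height(33) = 1 + max(-1, -1) = 0
  height(34) = 1 + max(0, -1) = 1
  height(43) = 1 + max(1, -1) = 2
  height(20) = 1 + max(0, 2) = 3
  height(11) = 1 + max(-1, 3) = 4
Height = 4


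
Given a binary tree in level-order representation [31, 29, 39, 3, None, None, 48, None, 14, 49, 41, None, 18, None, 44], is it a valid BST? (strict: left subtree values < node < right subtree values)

Level-order array: [31, 29, 39, 3, None, None, 48, None, 14, 49, 41, None, 18, None, 44]
Validate using subtree bounds (lo, hi): at each node, require lo < value < hi,
then recurse left with hi=value and right with lo=value.
Preorder trace (stopping at first violation):
  at node 31 with bounds (-inf, +inf): OK
  at node 29 with bounds (-inf, 31): OK
  at node 3 with bounds (-inf, 29): OK
  at node 14 with bounds (3, 29): OK
  at node 18 with bounds (14, 29): OK
  at node 39 with bounds (31, +inf): OK
  at node 48 with bounds (39, +inf): OK
  at node 49 with bounds (39, 48): VIOLATION
Node 49 violates its bound: not (39 < 49 < 48).
Result: Not a valid BST


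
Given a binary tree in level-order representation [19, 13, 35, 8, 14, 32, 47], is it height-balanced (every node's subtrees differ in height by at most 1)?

Tree (level-order array): [19, 13, 35, 8, 14, 32, 47]
Definition: a tree is height-balanced if, at every node, |h(left) - h(right)| <= 1 (empty subtree has height -1).
Bottom-up per-node check:
  node 8: h_left=-1, h_right=-1, diff=0 [OK], height=0
  node 14: h_left=-1, h_right=-1, diff=0 [OK], height=0
  node 13: h_left=0, h_right=0, diff=0 [OK], height=1
  node 32: h_left=-1, h_right=-1, diff=0 [OK], height=0
  node 47: h_left=-1, h_right=-1, diff=0 [OK], height=0
  node 35: h_left=0, h_right=0, diff=0 [OK], height=1
  node 19: h_left=1, h_right=1, diff=0 [OK], height=2
All nodes satisfy the balance condition.
Result: Balanced


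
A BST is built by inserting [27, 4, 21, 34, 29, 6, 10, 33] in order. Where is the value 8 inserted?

Starting tree (level order): [27, 4, 34, None, 21, 29, None, 6, None, None, 33, None, 10]
Insertion path: 27 -> 4 -> 21 -> 6 -> 10
Result: insert 8 as left child of 10
Final tree (level order): [27, 4, 34, None, 21, 29, None, 6, None, None, 33, None, 10, None, None, 8]


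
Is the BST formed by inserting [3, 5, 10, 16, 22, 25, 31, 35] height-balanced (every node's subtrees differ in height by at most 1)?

Tree (level-order array): [3, None, 5, None, 10, None, 16, None, 22, None, 25, None, 31, None, 35]
Definition: a tree is height-balanced if, at every node, |h(left) - h(right)| <= 1 (empty subtree has height -1).
Bottom-up per-node check:
  node 35: h_left=-1, h_right=-1, diff=0 [OK], height=0
  node 31: h_left=-1, h_right=0, diff=1 [OK], height=1
  node 25: h_left=-1, h_right=1, diff=2 [FAIL (|-1-1|=2 > 1)], height=2
  node 22: h_left=-1, h_right=2, diff=3 [FAIL (|-1-2|=3 > 1)], height=3
  node 16: h_left=-1, h_right=3, diff=4 [FAIL (|-1-3|=4 > 1)], height=4
  node 10: h_left=-1, h_right=4, diff=5 [FAIL (|-1-4|=5 > 1)], height=5
  node 5: h_left=-1, h_right=5, diff=6 [FAIL (|-1-5|=6 > 1)], height=6
  node 3: h_left=-1, h_right=6, diff=7 [FAIL (|-1-6|=7 > 1)], height=7
Node 25 violates the condition: |-1 - 1| = 2 > 1.
Result: Not balanced


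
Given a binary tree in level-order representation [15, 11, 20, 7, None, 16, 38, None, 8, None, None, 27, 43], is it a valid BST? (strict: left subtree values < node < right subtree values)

Level-order array: [15, 11, 20, 7, None, 16, 38, None, 8, None, None, 27, 43]
Validate using subtree bounds (lo, hi): at each node, require lo < value < hi,
then recurse left with hi=value and right with lo=value.
Preorder trace (stopping at first violation):
  at node 15 with bounds (-inf, +inf): OK
  at node 11 with bounds (-inf, 15): OK
  at node 7 with bounds (-inf, 11): OK
  at node 8 with bounds (7, 11): OK
  at node 20 with bounds (15, +inf): OK
  at node 16 with bounds (15, 20): OK
  at node 38 with bounds (20, +inf): OK
  at node 27 with bounds (20, 38): OK
  at node 43 with bounds (38, +inf): OK
No violation found at any node.
Result: Valid BST


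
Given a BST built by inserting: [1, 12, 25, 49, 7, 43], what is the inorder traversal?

Tree insertion order: [1, 12, 25, 49, 7, 43]
Tree (level-order array): [1, None, 12, 7, 25, None, None, None, 49, 43]
Inorder traversal: [1, 7, 12, 25, 43, 49]


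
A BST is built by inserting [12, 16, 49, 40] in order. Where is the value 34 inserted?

Starting tree (level order): [12, None, 16, None, 49, 40]
Insertion path: 12 -> 16 -> 49 -> 40
Result: insert 34 as left child of 40
Final tree (level order): [12, None, 16, None, 49, 40, None, 34]


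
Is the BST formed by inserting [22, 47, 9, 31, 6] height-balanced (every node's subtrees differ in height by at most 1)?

Tree (level-order array): [22, 9, 47, 6, None, 31]
Definition: a tree is height-balanced if, at every node, |h(left) - h(right)| <= 1 (empty subtree has height -1).
Bottom-up per-node check:
  node 6: h_left=-1, h_right=-1, diff=0 [OK], height=0
  node 9: h_left=0, h_right=-1, diff=1 [OK], height=1
  node 31: h_left=-1, h_right=-1, diff=0 [OK], height=0
  node 47: h_left=0, h_right=-1, diff=1 [OK], height=1
  node 22: h_left=1, h_right=1, diff=0 [OK], height=2
All nodes satisfy the balance condition.
Result: Balanced


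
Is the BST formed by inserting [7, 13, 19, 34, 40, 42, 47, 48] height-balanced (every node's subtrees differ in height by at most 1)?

Tree (level-order array): [7, None, 13, None, 19, None, 34, None, 40, None, 42, None, 47, None, 48]
Definition: a tree is height-balanced if, at every node, |h(left) - h(right)| <= 1 (empty subtree has height -1).
Bottom-up per-node check:
  node 48: h_left=-1, h_right=-1, diff=0 [OK], height=0
  node 47: h_left=-1, h_right=0, diff=1 [OK], height=1
  node 42: h_left=-1, h_right=1, diff=2 [FAIL (|-1-1|=2 > 1)], height=2
  node 40: h_left=-1, h_right=2, diff=3 [FAIL (|-1-2|=3 > 1)], height=3
  node 34: h_left=-1, h_right=3, diff=4 [FAIL (|-1-3|=4 > 1)], height=4
  node 19: h_left=-1, h_right=4, diff=5 [FAIL (|-1-4|=5 > 1)], height=5
  node 13: h_left=-1, h_right=5, diff=6 [FAIL (|-1-5|=6 > 1)], height=6
  node 7: h_left=-1, h_right=6, diff=7 [FAIL (|-1-6|=7 > 1)], height=7
Node 42 violates the condition: |-1 - 1| = 2 > 1.
Result: Not balanced


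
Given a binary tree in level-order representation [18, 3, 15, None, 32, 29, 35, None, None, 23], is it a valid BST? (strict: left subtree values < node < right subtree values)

Level-order array: [18, 3, 15, None, 32, 29, 35, None, None, 23]
Validate using subtree bounds (lo, hi): at each node, require lo < value < hi,
then recurse left with hi=value and right with lo=value.
Preorder trace (stopping at first violation):
  at node 18 with bounds (-inf, +inf): OK
  at node 3 with bounds (-inf, 18): OK
  at node 32 with bounds (3, 18): VIOLATION
Node 32 violates its bound: not (3 < 32 < 18).
Result: Not a valid BST


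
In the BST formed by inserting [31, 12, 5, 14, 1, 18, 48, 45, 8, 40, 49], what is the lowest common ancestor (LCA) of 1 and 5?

Tree insertion order: [31, 12, 5, 14, 1, 18, 48, 45, 8, 40, 49]
Tree (level-order array): [31, 12, 48, 5, 14, 45, 49, 1, 8, None, 18, 40]
In a BST, the LCA of p=1, q=5 is the first node v on the
root-to-leaf path with p <= v <= q (go left if both < v, right if both > v).
Walk from root:
  at 31: both 1 and 5 < 31, go left
  at 12: both 1 and 5 < 12, go left
  at 5: 1 <= 5 <= 5, this is the LCA
LCA = 5


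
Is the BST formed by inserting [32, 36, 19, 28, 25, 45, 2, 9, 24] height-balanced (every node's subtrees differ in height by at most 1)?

Tree (level-order array): [32, 19, 36, 2, 28, None, 45, None, 9, 25, None, None, None, None, None, 24]
Definition: a tree is height-balanced if, at every node, |h(left) - h(right)| <= 1 (empty subtree has height -1).
Bottom-up per-node check:
  node 9: h_left=-1, h_right=-1, diff=0 [OK], height=0
  node 2: h_left=-1, h_right=0, diff=1 [OK], height=1
  node 24: h_left=-1, h_right=-1, diff=0 [OK], height=0
  node 25: h_left=0, h_right=-1, diff=1 [OK], height=1
  node 28: h_left=1, h_right=-1, diff=2 [FAIL (|1--1|=2 > 1)], height=2
  node 19: h_left=1, h_right=2, diff=1 [OK], height=3
  node 45: h_left=-1, h_right=-1, diff=0 [OK], height=0
  node 36: h_left=-1, h_right=0, diff=1 [OK], height=1
  node 32: h_left=3, h_right=1, diff=2 [FAIL (|3-1|=2 > 1)], height=4
Node 28 violates the condition: |1 - -1| = 2 > 1.
Result: Not balanced


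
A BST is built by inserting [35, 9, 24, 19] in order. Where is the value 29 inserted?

Starting tree (level order): [35, 9, None, None, 24, 19]
Insertion path: 35 -> 9 -> 24
Result: insert 29 as right child of 24
Final tree (level order): [35, 9, None, None, 24, 19, 29]


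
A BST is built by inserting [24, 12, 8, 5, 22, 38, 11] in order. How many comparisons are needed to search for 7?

Search path for 7: 24 -> 12 -> 8 -> 5
Found: False
Comparisons: 4


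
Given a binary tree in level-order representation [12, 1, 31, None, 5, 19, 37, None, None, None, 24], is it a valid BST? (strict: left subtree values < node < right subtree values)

Level-order array: [12, 1, 31, None, 5, 19, 37, None, None, None, 24]
Validate using subtree bounds (lo, hi): at each node, require lo < value < hi,
then recurse left with hi=value and right with lo=value.
Preorder trace (stopping at first violation):
  at node 12 with bounds (-inf, +inf): OK
  at node 1 with bounds (-inf, 12): OK
  at node 5 with bounds (1, 12): OK
  at node 31 with bounds (12, +inf): OK
  at node 19 with bounds (12, 31): OK
  at node 24 with bounds (19, 31): OK
  at node 37 with bounds (31, +inf): OK
No violation found at any node.
Result: Valid BST


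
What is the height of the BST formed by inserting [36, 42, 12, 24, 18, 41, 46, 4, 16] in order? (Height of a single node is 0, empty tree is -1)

Insertion order: [36, 42, 12, 24, 18, 41, 46, 4, 16]
Tree (level-order array): [36, 12, 42, 4, 24, 41, 46, None, None, 18, None, None, None, None, None, 16]
Compute height bottom-up (empty subtree = -1):
  height(4) = 1 + max(-1, -1) = 0
  height(16) = 1 + max(-1, -1) = 0
  height(18) = 1 + max(0, -1) = 1
  height(24) = 1 + max(1, -1) = 2
  height(12) = 1 + max(0, 2) = 3
  height(41) = 1 + max(-1, -1) = 0
  height(46) = 1 + max(-1, -1) = 0
  height(42) = 1 + max(0, 0) = 1
  height(36) = 1 + max(3, 1) = 4
Height = 4


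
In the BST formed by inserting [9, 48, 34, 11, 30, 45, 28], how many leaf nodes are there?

Tree built from: [9, 48, 34, 11, 30, 45, 28]
Tree (level-order array): [9, None, 48, 34, None, 11, 45, None, 30, None, None, 28]
Rule: A leaf has 0 children.
Per-node child counts:
  node 9: 1 child(ren)
  node 48: 1 child(ren)
  node 34: 2 child(ren)
  node 11: 1 child(ren)
  node 30: 1 child(ren)
  node 28: 0 child(ren)
  node 45: 0 child(ren)
Matching nodes: [28, 45]
Count of leaf nodes: 2


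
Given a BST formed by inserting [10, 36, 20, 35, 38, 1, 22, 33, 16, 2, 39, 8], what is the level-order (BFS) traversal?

Tree insertion order: [10, 36, 20, 35, 38, 1, 22, 33, 16, 2, 39, 8]
Tree (level-order array): [10, 1, 36, None, 2, 20, 38, None, 8, 16, 35, None, 39, None, None, None, None, 22, None, None, None, None, 33]
BFS from the root, enqueuing left then right child of each popped node:
  queue [10] -> pop 10, enqueue [1, 36], visited so far: [10]
  queue [1, 36] -> pop 1, enqueue [2], visited so far: [10, 1]
  queue [36, 2] -> pop 36, enqueue [20, 38], visited so far: [10, 1, 36]
  queue [2, 20, 38] -> pop 2, enqueue [8], visited so far: [10, 1, 36, 2]
  queue [20, 38, 8] -> pop 20, enqueue [16, 35], visited so far: [10, 1, 36, 2, 20]
  queue [38, 8, 16, 35] -> pop 38, enqueue [39], visited so far: [10, 1, 36, 2, 20, 38]
  queue [8, 16, 35, 39] -> pop 8, enqueue [none], visited so far: [10, 1, 36, 2, 20, 38, 8]
  queue [16, 35, 39] -> pop 16, enqueue [none], visited so far: [10, 1, 36, 2, 20, 38, 8, 16]
  queue [35, 39] -> pop 35, enqueue [22], visited so far: [10, 1, 36, 2, 20, 38, 8, 16, 35]
  queue [39, 22] -> pop 39, enqueue [none], visited so far: [10, 1, 36, 2, 20, 38, 8, 16, 35, 39]
  queue [22] -> pop 22, enqueue [33], visited so far: [10, 1, 36, 2, 20, 38, 8, 16, 35, 39, 22]
  queue [33] -> pop 33, enqueue [none], visited so far: [10, 1, 36, 2, 20, 38, 8, 16, 35, 39, 22, 33]
Result: [10, 1, 36, 2, 20, 38, 8, 16, 35, 39, 22, 33]


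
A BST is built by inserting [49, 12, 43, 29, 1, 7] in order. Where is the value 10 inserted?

Starting tree (level order): [49, 12, None, 1, 43, None, 7, 29]
Insertion path: 49 -> 12 -> 1 -> 7
Result: insert 10 as right child of 7
Final tree (level order): [49, 12, None, 1, 43, None, 7, 29, None, None, 10]


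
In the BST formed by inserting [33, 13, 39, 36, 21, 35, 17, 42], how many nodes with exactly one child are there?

Tree built from: [33, 13, 39, 36, 21, 35, 17, 42]
Tree (level-order array): [33, 13, 39, None, 21, 36, 42, 17, None, 35]
Rule: These are nodes with exactly 1 non-null child.
Per-node child counts:
  node 33: 2 child(ren)
  node 13: 1 child(ren)
  node 21: 1 child(ren)
  node 17: 0 child(ren)
  node 39: 2 child(ren)
  node 36: 1 child(ren)
  node 35: 0 child(ren)
  node 42: 0 child(ren)
Matching nodes: [13, 21, 36]
Count of nodes with exactly one child: 3


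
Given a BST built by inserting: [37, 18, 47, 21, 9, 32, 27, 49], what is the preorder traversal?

Tree insertion order: [37, 18, 47, 21, 9, 32, 27, 49]
Tree (level-order array): [37, 18, 47, 9, 21, None, 49, None, None, None, 32, None, None, 27]
Preorder traversal: [37, 18, 9, 21, 32, 27, 47, 49]


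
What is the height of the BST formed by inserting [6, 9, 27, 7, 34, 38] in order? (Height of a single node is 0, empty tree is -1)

Insertion order: [6, 9, 27, 7, 34, 38]
Tree (level-order array): [6, None, 9, 7, 27, None, None, None, 34, None, 38]
Compute height bottom-up (empty subtree = -1):
  height(7) = 1 + max(-1, -1) = 0
  height(38) = 1 + max(-1, -1) = 0
  height(34) = 1 + max(-1, 0) = 1
  height(27) = 1 + max(-1, 1) = 2
  height(9) = 1 + max(0, 2) = 3
  height(6) = 1 + max(-1, 3) = 4
Height = 4


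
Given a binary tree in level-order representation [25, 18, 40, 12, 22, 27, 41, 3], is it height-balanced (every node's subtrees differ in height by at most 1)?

Tree (level-order array): [25, 18, 40, 12, 22, 27, 41, 3]
Definition: a tree is height-balanced if, at every node, |h(left) - h(right)| <= 1 (empty subtree has height -1).
Bottom-up per-node check:
  node 3: h_left=-1, h_right=-1, diff=0 [OK], height=0
  node 12: h_left=0, h_right=-1, diff=1 [OK], height=1
  node 22: h_left=-1, h_right=-1, diff=0 [OK], height=0
  node 18: h_left=1, h_right=0, diff=1 [OK], height=2
  node 27: h_left=-1, h_right=-1, diff=0 [OK], height=0
  node 41: h_left=-1, h_right=-1, diff=0 [OK], height=0
  node 40: h_left=0, h_right=0, diff=0 [OK], height=1
  node 25: h_left=2, h_right=1, diff=1 [OK], height=3
All nodes satisfy the balance condition.
Result: Balanced


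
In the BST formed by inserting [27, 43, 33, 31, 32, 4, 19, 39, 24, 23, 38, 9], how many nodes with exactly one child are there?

Tree built from: [27, 43, 33, 31, 32, 4, 19, 39, 24, 23, 38, 9]
Tree (level-order array): [27, 4, 43, None, 19, 33, None, 9, 24, 31, 39, None, None, 23, None, None, 32, 38]
Rule: These are nodes with exactly 1 non-null child.
Per-node child counts:
  node 27: 2 child(ren)
  node 4: 1 child(ren)
  node 19: 2 child(ren)
  node 9: 0 child(ren)
  node 24: 1 child(ren)
  node 23: 0 child(ren)
  node 43: 1 child(ren)
  node 33: 2 child(ren)
  node 31: 1 child(ren)
  node 32: 0 child(ren)
  node 39: 1 child(ren)
  node 38: 0 child(ren)
Matching nodes: [4, 24, 43, 31, 39]
Count of nodes with exactly one child: 5


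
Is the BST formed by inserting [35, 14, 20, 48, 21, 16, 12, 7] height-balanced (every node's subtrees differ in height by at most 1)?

Tree (level-order array): [35, 14, 48, 12, 20, None, None, 7, None, 16, 21]
Definition: a tree is height-balanced if, at every node, |h(left) - h(right)| <= 1 (empty subtree has height -1).
Bottom-up per-node check:
  node 7: h_left=-1, h_right=-1, diff=0 [OK], height=0
  node 12: h_left=0, h_right=-1, diff=1 [OK], height=1
  node 16: h_left=-1, h_right=-1, diff=0 [OK], height=0
  node 21: h_left=-1, h_right=-1, diff=0 [OK], height=0
  node 20: h_left=0, h_right=0, diff=0 [OK], height=1
  node 14: h_left=1, h_right=1, diff=0 [OK], height=2
  node 48: h_left=-1, h_right=-1, diff=0 [OK], height=0
  node 35: h_left=2, h_right=0, diff=2 [FAIL (|2-0|=2 > 1)], height=3
Node 35 violates the condition: |2 - 0| = 2 > 1.
Result: Not balanced


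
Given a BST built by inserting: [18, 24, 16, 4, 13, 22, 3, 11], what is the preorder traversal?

Tree insertion order: [18, 24, 16, 4, 13, 22, 3, 11]
Tree (level-order array): [18, 16, 24, 4, None, 22, None, 3, 13, None, None, None, None, 11]
Preorder traversal: [18, 16, 4, 3, 13, 11, 24, 22]


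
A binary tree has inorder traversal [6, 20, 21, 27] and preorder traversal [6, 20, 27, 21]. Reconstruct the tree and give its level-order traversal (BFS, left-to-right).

Inorder:  [6, 20, 21, 27]
Preorder: [6, 20, 27, 21]
Algorithm: preorder visits root first, so consume preorder in order;
for each root, split the current inorder slice at that value into
left-subtree inorder and right-subtree inorder, then recurse.
Recursive splits:
  root=6; inorder splits into left=[], right=[20, 21, 27]
  root=20; inorder splits into left=[], right=[21, 27]
  root=27; inorder splits into left=[21], right=[]
  root=21; inorder splits into left=[], right=[]
Reconstructed level-order: [6, 20, 27, 21]


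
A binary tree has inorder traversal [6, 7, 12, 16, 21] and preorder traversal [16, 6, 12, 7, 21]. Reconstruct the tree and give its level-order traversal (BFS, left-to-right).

Inorder:  [6, 7, 12, 16, 21]
Preorder: [16, 6, 12, 7, 21]
Algorithm: preorder visits root first, so consume preorder in order;
for each root, split the current inorder slice at that value into
left-subtree inorder and right-subtree inorder, then recurse.
Recursive splits:
  root=16; inorder splits into left=[6, 7, 12], right=[21]
  root=6; inorder splits into left=[], right=[7, 12]
  root=12; inorder splits into left=[7], right=[]
  root=7; inorder splits into left=[], right=[]
  root=21; inorder splits into left=[], right=[]
Reconstructed level-order: [16, 6, 21, 12, 7]


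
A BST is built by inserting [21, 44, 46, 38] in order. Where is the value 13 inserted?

Starting tree (level order): [21, None, 44, 38, 46]
Insertion path: 21
Result: insert 13 as left child of 21
Final tree (level order): [21, 13, 44, None, None, 38, 46]


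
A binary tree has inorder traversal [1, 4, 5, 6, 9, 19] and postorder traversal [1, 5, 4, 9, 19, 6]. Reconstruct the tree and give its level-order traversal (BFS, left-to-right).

Inorder:   [1, 4, 5, 6, 9, 19]
Postorder: [1, 5, 4, 9, 19, 6]
Algorithm: postorder visits root last, so walk postorder right-to-left;
each value is the root of the current inorder slice — split it at that
value, recurse on the right subtree first, then the left.
Recursive splits:
  root=6; inorder splits into left=[1, 4, 5], right=[9, 19]
  root=19; inorder splits into left=[9], right=[]
  root=9; inorder splits into left=[], right=[]
  root=4; inorder splits into left=[1], right=[5]
  root=5; inorder splits into left=[], right=[]
  root=1; inorder splits into left=[], right=[]
Reconstructed level-order: [6, 4, 19, 1, 5, 9]


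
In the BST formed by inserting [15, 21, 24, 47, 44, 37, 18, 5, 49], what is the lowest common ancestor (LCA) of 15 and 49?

Tree insertion order: [15, 21, 24, 47, 44, 37, 18, 5, 49]
Tree (level-order array): [15, 5, 21, None, None, 18, 24, None, None, None, 47, 44, 49, 37]
In a BST, the LCA of p=15, q=49 is the first node v on the
root-to-leaf path with p <= v <= q (go left if both < v, right if both > v).
Walk from root:
  at 15: 15 <= 15 <= 49, this is the LCA
LCA = 15


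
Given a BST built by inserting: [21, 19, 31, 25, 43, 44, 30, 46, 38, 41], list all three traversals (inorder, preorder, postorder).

Tree insertion order: [21, 19, 31, 25, 43, 44, 30, 46, 38, 41]
Tree (level-order array): [21, 19, 31, None, None, 25, 43, None, 30, 38, 44, None, None, None, 41, None, 46]
Inorder (L, root, R): [19, 21, 25, 30, 31, 38, 41, 43, 44, 46]
Preorder (root, L, R): [21, 19, 31, 25, 30, 43, 38, 41, 44, 46]
Postorder (L, R, root): [19, 30, 25, 41, 38, 46, 44, 43, 31, 21]


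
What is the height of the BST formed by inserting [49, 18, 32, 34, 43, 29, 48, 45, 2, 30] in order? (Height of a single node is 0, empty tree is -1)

Insertion order: [49, 18, 32, 34, 43, 29, 48, 45, 2, 30]
Tree (level-order array): [49, 18, None, 2, 32, None, None, 29, 34, None, 30, None, 43, None, None, None, 48, 45]
Compute height bottom-up (empty subtree = -1):
  height(2) = 1 + max(-1, -1) = 0
  height(30) = 1 + max(-1, -1) = 0
  height(29) = 1 + max(-1, 0) = 1
  height(45) = 1 + max(-1, -1) = 0
  height(48) = 1 + max(0, -1) = 1
  height(43) = 1 + max(-1, 1) = 2
  height(34) = 1 + max(-1, 2) = 3
  height(32) = 1 + max(1, 3) = 4
  height(18) = 1 + max(0, 4) = 5
  height(49) = 1 + max(5, -1) = 6
Height = 6


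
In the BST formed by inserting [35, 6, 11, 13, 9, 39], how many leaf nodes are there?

Tree built from: [35, 6, 11, 13, 9, 39]
Tree (level-order array): [35, 6, 39, None, 11, None, None, 9, 13]
Rule: A leaf has 0 children.
Per-node child counts:
  node 35: 2 child(ren)
  node 6: 1 child(ren)
  node 11: 2 child(ren)
  node 9: 0 child(ren)
  node 13: 0 child(ren)
  node 39: 0 child(ren)
Matching nodes: [9, 13, 39]
Count of leaf nodes: 3


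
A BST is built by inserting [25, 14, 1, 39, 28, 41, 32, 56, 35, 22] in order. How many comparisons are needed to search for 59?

Search path for 59: 25 -> 39 -> 41 -> 56
Found: False
Comparisons: 4


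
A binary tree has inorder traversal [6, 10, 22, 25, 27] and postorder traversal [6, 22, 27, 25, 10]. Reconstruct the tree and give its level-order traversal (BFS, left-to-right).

Inorder:   [6, 10, 22, 25, 27]
Postorder: [6, 22, 27, 25, 10]
Algorithm: postorder visits root last, so walk postorder right-to-left;
each value is the root of the current inorder slice — split it at that
value, recurse on the right subtree first, then the left.
Recursive splits:
  root=10; inorder splits into left=[6], right=[22, 25, 27]
  root=25; inorder splits into left=[22], right=[27]
  root=27; inorder splits into left=[], right=[]
  root=22; inorder splits into left=[], right=[]
  root=6; inorder splits into left=[], right=[]
Reconstructed level-order: [10, 6, 25, 22, 27]


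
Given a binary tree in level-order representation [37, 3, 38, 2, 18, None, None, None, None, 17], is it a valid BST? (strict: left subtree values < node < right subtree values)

Level-order array: [37, 3, 38, 2, 18, None, None, None, None, 17]
Validate using subtree bounds (lo, hi): at each node, require lo < value < hi,
then recurse left with hi=value and right with lo=value.
Preorder trace (stopping at first violation):
  at node 37 with bounds (-inf, +inf): OK
  at node 3 with bounds (-inf, 37): OK
  at node 2 with bounds (-inf, 3): OK
  at node 18 with bounds (3, 37): OK
  at node 17 with bounds (3, 18): OK
  at node 38 with bounds (37, +inf): OK
No violation found at any node.
Result: Valid BST


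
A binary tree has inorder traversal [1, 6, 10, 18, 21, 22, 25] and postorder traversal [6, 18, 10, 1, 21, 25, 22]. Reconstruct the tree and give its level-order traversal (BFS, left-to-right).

Inorder:   [1, 6, 10, 18, 21, 22, 25]
Postorder: [6, 18, 10, 1, 21, 25, 22]
Algorithm: postorder visits root last, so walk postorder right-to-left;
each value is the root of the current inorder slice — split it at that
value, recurse on the right subtree first, then the left.
Recursive splits:
  root=22; inorder splits into left=[1, 6, 10, 18, 21], right=[25]
  root=25; inorder splits into left=[], right=[]
  root=21; inorder splits into left=[1, 6, 10, 18], right=[]
  root=1; inorder splits into left=[], right=[6, 10, 18]
  root=10; inorder splits into left=[6], right=[18]
  root=18; inorder splits into left=[], right=[]
  root=6; inorder splits into left=[], right=[]
Reconstructed level-order: [22, 21, 25, 1, 10, 6, 18]


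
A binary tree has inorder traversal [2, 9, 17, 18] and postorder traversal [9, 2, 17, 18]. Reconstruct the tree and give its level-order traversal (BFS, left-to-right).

Inorder:   [2, 9, 17, 18]
Postorder: [9, 2, 17, 18]
Algorithm: postorder visits root last, so walk postorder right-to-left;
each value is the root of the current inorder slice — split it at that
value, recurse on the right subtree first, then the left.
Recursive splits:
  root=18; inorder splits into left=[2, 9, 17], right=[]
  root=17; inorder splits into left=[2, 9], right=[]
  root=2; inorder splits into left=[], right=[9]
  root=9; inorder splits into left=[], right=[]
Reconstructed level-order: [18, 17, 2, 9]


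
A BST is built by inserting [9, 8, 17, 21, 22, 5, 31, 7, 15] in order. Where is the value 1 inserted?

Starting tree (level order): [9, 8, 17, 5, None, 15, 21, None, 7, None, None, None, 22, None, None, None, 31]
Insertion path: 9 -> 8 -> 5
Result: insert 1 as left child of 5
Final tree (level order): [9, 8, 17, 5, None, 15, 21, 1, 7, None, None, None, 22, None, None, None, None, None, 31]


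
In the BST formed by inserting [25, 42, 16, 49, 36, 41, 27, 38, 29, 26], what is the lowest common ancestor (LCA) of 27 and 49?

Tree insertion order: [25, 42, 16, 49, 36, 41, 27, 38, 29, 26]
Tree (level-order array): [25, 16, 42, None, None, 36, 49, 27, 41, None, None, 26, 29, 38]
In a BST, the LCA of p=27, q=49 is the first node v on the
root-to-leaf path with p <= v <= q (go left if both < v, right if both > v).
Walk from root:
  at 25: both 27 and 49 > 25, go right
  at 42: 27 <= 42 <= 49, this is the LCA
LCA = 42


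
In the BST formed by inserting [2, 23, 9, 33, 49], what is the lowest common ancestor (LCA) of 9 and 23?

Tree insertion order: [2, 23, 9, 33, 49]
Tree (level-order array): [2, None, 23, 9, 33, None, None, None, 49]
In a BST, the LCA of p=9, q=23 is the first node v on the
root-to-leaf path with p <= v <= q (go left if both < v, right if both > v).
Walk from root:
  at 2: both 9 and 23 > 2, go right
  at 23: 9 <= 23 <= 23, this is the LCA
LCA = 23


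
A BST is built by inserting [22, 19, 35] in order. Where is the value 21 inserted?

Starting tree (level order): [22, 19, 35]
Insertion path: 22 -> 19
Result: insert 21 as right child of 19
Final tree (level order): [22, 19, 35, None, 21]


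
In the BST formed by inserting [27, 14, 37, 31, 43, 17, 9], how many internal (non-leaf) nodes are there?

Tree built from: [27, 14, 37, 31, 43, 17, 9]
Tree (level-order array): [27, 14, 37, 9, 17, 31, 43]
Rule: An internal node has at least one child.
Per-node child counts:
  node 27: 2 child(ren)
  node 14: 2 child(ren)
  node 9: 0 child(ren)
  node 17: 0 child(ren)
  node 37: 2 child(ren)
  node 31: 0 child(ren)
  node 43: 0 child(ren)
Matching nodes: [27, 14, 37]
Count of internal (non-leaf) nodes: 3


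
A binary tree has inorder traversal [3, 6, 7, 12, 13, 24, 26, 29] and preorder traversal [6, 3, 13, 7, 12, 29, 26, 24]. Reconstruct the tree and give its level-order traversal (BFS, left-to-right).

Inorder:  [3, 6, 7, 12, 13, 24, 26, 29]
Preorder: [6, 3, 13, 7, 12, 29, 26, 24]
Algorithm: preorder visits root first, so consume preorder in order;
for each root, split the current inorder slice at that value into
left-subtree inorder and right-subtree inorder, then recurse.
Recursive splits:
  root=6; inorder splits into left=[3], right=[7, 12, 13, 24, 26, 29]
  root=3; inorder splits into left=[], right=[]
  root=13; inorder splits into left=[7, 12], right=[24, 26, 29]
  root=7; inorder splits into left=[], right=[12]
  root=12; inorder splits into left=[], right=[]
  root=29; inorder splits into left=[24, 26], right=[]
  root=26; inorder splits into left=[24], right=[]
  root=24; inorder splits into left=[], right=[]
Reconstructed level-order: [6, 3, 13, 7, 29, 12, 26, 24]


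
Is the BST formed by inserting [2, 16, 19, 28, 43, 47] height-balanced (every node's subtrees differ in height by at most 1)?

Tree (level-order array): [2, None, 16, None, 19, None, 28, None, 43, None, 47]
Definition: a tree is height-balanced if, at every node, |h(left) - h(right)| <= 1 (empty subtree has height -1).
Bottom-up per-node check:
  node 47: h_left=-1, h_right=-1, diff=0 [OK], height=0
  node 43: h_left=-1, h_right=0, diff=1 [OK], height=1
  node 28: h_left=-1, h_right=1, diff=2 [FAIL (|-1-1|=2 > 1)], height=2
  node 19: h_left=-1, h_right=2, diff=3 [FAIL (|-1-2|=3 > 1)], height=3
  node 16: h_left=-1, h_right=3, diff=4 [FAIL (|-1-3|=4 > 1)], height=4
  node 2: h_left=-1, h_right=4, diff=5 [FAIL (|-1-4|=5 > 1)], height=5
Node 28 violates the condition: |-1 - 1| = 2 > 1.
Result: Not balanced


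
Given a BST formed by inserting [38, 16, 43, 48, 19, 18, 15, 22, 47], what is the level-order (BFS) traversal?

Tree insertion order: [38, 16, 43, 48, 19, 18, 15, 22, 47]
Tree (level-order array): [38, 16, 43, 15, 19, None, 48, None, None, 18, 22, 47]
BFS from the root, enqueuing left then right child of each popped node:
  queue [38] -> pop 38, enqueue [16, 43], visited so far: [38]
  queue [16, 43] -> pop 16, enqueue [15, 19], visited so far: [38, 16]
  queue [43, 15, 19] -> pop 43, enqueue [48], visited so far: [38, 16, 43]
  queue [15, 19, 48] -> pop 15, enqueue [none], visited so far: [38, 16, 43, 15]
  queue [19, 48] -> pop 19, enqueue [18, 22], visited so far: [38, 16, 43, 15, 19]
  queue [48, 18, 22] -> pop 48, enqueue [47], visited so far: [38, 16, 43, 15, 19, 48]
  queue [18, 22, 47] -> pop 18, enqueue [none], visited so far: [38, 16, 43, 15, 19, 48, 18]
  queue [22, 47] -> pop 22, enqueue [none], visited so far: [38, 16, 43, 15, 19, 48, 18, 22]
  queue [47] -> pop 47, enqueue [none], visited so far: [38, 16, 43, 15, 19, 48, 18, 22, 47]
Result: [38, 16, 43, 15, 19, 48, 18, 22, 47]


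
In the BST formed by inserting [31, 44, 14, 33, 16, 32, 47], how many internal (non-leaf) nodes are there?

Tree built from: [31, 44, 14, 33, 16, 32, 47]
Tree (level-order array): [31, 14, 44, None, 16, 33, 47, None, None, 32]
Rule: An internal node has at least one child.
Per-node child counts:
  node 31: 2 child(ren)
  node 14: 1 child(ren)
  node 16: 0 child(ren)
  node 44: 2 child(ren)
  node 33: 1 child(ren)
  node 32: 0 child(ren)
  node 47: 0 child(ren)
Matching nodes: [31, 14, 44, 33]
Count of internal (non-leaf) nodes: 4


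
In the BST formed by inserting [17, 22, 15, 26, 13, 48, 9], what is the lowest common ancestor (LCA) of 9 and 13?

Tree insertion order: [17, 22, 15, 26, 13, 48, 9]
Tree (level-order array): [17, 15, 22, 13, None, None, 26, 9, None, None, 48]
In a BST, the LCA of p=9, q=13 is the first node v on the
root-to-leaf path with p <= v <= q (go left if both < v, right if both > v).
Walk from root:
  at 17: both 9 and 13 < 17, go left
  at 15: both 9 and 13 < 15, go left
  at 13: 9 <= 13 <= 13, this is the LCA
LCA = 13


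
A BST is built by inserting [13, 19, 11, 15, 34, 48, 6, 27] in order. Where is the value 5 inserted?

Starting tree (level order): [13, 11, 19, 6, None, 15, 34, None, None, None, None, 27, 48]
Insertion path: 13 -> 11 -> 6
Result: insert 5 as left child of 6
Final tree (level order): [13, 11, 19, 6, None, 15, 34, 5, None, None, None, 27, 48]


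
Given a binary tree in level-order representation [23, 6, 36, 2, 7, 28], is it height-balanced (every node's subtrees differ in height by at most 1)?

Tree (level-order array): [23, 6, 36, 2, 7, 28]
Definition: a tree is height-balanced if, at every node, |h(left) - h(right)| <= 1 (empty subtree has height -1).
Bottom-up per-node check:
  node 2: h_left=-1, h_right=-1, diff=0 [OK], height=0
  node 7: h_left=-1, h_right=-1, diff=0 [OK], height=0
  node 6: h_left=0, h_right=0, diff=0 [OK], height=1
  node 28: h_left=-1, h_right=-1, diff=0 [OK], height=0
  node 36: h_left=0, h_right=-1, diff=1 [OK], height=1
  node 23: h_left=1, h_right=1, diff=0 [OK], height=2
All nodes satisfy the balance condition.
Result: Balanced


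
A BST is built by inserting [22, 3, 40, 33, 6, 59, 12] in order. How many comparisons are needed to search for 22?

Search path for 22: 22
Found: True
Comparisons: 1


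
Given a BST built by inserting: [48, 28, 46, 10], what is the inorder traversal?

Tree insertion order: [48, 28, 46, 10]
Tree (level-order array): [48, 28, None, 10, 46]
Inorder traversal: [10, 28, 46, 48]


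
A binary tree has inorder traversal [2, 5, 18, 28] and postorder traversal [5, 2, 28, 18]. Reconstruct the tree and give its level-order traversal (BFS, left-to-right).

Inorder:   [2, 5, 18, 28]
Postorder: [5, 2, 28, 18]
Algorithm: postorder visits root last, so walk postorder right-to-left;
each value is the root of the current inorder slice — split it at that
value, recurse on the right subtree first, then the left.
Recursive splits:
  root=18; inorder splits into left=[2, 5], right=[28]
  root=28; inorder splits into left=[], right=[]
  root=2; inorder splits into left=[], right=[5]
  root=5; inorder splits into left=[], right=[]
Reconstructed level-order: [18, 2, 28, 5]


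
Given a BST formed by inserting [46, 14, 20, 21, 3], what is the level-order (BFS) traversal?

Tree insertion order: [46, 14, 20, 21, 3]
Tree (level-order array): [46, 14, None, 3, 20, None, None, None, 21]
BFS from the root, enqueuing left then right child of each popped node:
  queue [46] -> pop 46, enqueue [14], visited so far: [46]
  queue [14] -> pop 14, enqueue [3, 20], visited so far: [46, 14]
  queue [3, 20] -> pop 3, enqueue [none], visited so far: [46, 14, 3]
  queue [20] -> pop 20, enqueue [21], visited so far: [46, 14, 3, 20]
  queue [21] -> pop 21, enqueue [none], visited so far: [46, 14, 3, 20, 21]
Result: [46, 14, 3, 20, 21]


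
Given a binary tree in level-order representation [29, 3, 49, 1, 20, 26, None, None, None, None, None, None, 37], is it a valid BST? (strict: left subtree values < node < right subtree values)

Level-order array: [29, 3, 49, 1, 20, 26, None, None, None, None, None, None, 37]
Validate using subtree bounds (lo, hi): at each node, require lo < value < hi,
then recurse left with hi=value and right with lo=value.
Preorder trace (stopping at first violation):
  at node 29 with bounds (-inf, +inf): OK
  at node 3 with bounds (-inf, 29): OK
  at node 1 with bounds (-inf, 3): OK
  at node 20 with bounds (3, 29): OK
  at node 49 with bounds (29, +inf): OK
  at node 26 with bounds (29, 49): VIOLATION
Node 26 violates its bound: not (29 < 26 < 49).
Result: Not a valid BST


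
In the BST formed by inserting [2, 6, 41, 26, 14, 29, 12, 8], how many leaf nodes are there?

Tree built from: [2, 6, 41, 26, 14, 29, 12, 8]
Tree (level-order array): [2, None, 6, None, 41, 26, None, 14, 29, 12, None, None, None, 8]
Rule: A leaf has 0 children.
Per-node child counts:
  node 2: 1 child(ren)
  node 6: 1 child(ren)
  node 41: 1 child(ren)
  node 26: 2 child(ren)
  node 14: 1 child(ren)
  node 12: 1 child(ren)
  node 8: 0 child(ren)
  node 29: 0 child(ren)
Matching nodes: [8, 29]
Count of leaf nodes: 2


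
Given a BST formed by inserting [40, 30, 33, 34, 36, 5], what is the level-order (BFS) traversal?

Tree insertion order: [40, 30, 33, 34, 36, 5]
Tree (level-order array): [40, 30, None, 5, 33, None, None, None, 34, None, 36]
BFS from the root, enqueuing left then right child of each popped node:
  queue [40] -> pop 40, enqueue [30], visited so far: [40]
  queue [30] -> pop 30, enqueue [5, 33], visited so far: [40, 30]
  queue [5, 33] -> pop 5, enqueue [none], visited so far: [40, 30, 5]
  queue [33] -> pop 33, enqueue [34], visited so far: [40, 30, 5, 33]
  queue [34] -> pop 34, enqueue [36], visited so far: [40, 30, 5, 33, 34]
  queue [36] -> pop 36, enqueue [none], visited so far: [40, 30, 5, 33, 34, 36]
Result: [40, 30, 5, 33, 34, 36]


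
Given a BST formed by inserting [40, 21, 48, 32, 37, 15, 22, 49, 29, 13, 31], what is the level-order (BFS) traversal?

Tree insertion order: [40, 21, 48, 32, 37, 15, 22, 49, 29, 13, 31]
Tree (level-order array): [40, 21, 48, 15, 32, None, 49, 13, None, 22, 37, None, None, None, None, None, 29, None, None, None, 31]
BFS from the root, enqueuing left then right child of each popped node:
  queue [40] -> pop 40, enqueue [21, 48], visited so far: [40]
  queue [21, 48] -> pop 21, enqueue [15, 32], visited so far: [40, 21]
  queue [48, 15, 32] -> pop 48, enqueue [49], visited so far: [40, 21, 48]
  queue [15, 32, 49] -> pop 15, enqueue [13], visited so far: [40, 21, 48, 15]
  queue [32, 49, 13] -> pop 32, enqueue [22, 37], visited so far: [40, 21, 48, 15, 32]
  queue [49, 13, 22, 37] -> pop 49, enqueue [none], visited so far: [40, 21, 48, 15, 32, 49]
  queue [13, 22, 37] -> pop 13, enqueue [none], visited so far: [40, 21, 48, 15, 32, 49, 13]
  queue [22, 37] -> pop 22, enqueue [29], visited so far: [40, 21, 48, 15, 32, 49, 13, 22]
  queue [37, 29] -> pop 37, enqueue [none], visited so far: [40, 21, 48, 15, 32, 49, 13, 22, 37]
  queue [29] -> pop 29, enqueue [31], visited so far: [40, 21, 48, 15, 32, 49, 13, 22, 37, 29]
  queue [31] -> pop 31, enqueue [none], visited so far: [40, 21, 48, 15, 32, 49, 13, 22, 37, 29, 31]
Result: [40, 21, 48, 15, 32, 49, 13, 22, 37, 29, 31]


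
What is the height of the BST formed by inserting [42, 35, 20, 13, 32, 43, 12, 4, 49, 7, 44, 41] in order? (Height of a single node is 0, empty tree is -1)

Insertion order: [42, 35, 20, 13, 32, 43, 12, 4, 49, 7, 44, 41]
Tree (level-order array): [42, 35, 43, 20, 41, None, 49, 13, 32, None, None, 44, None, 12, None, None, None, None, None, 4, None, None, 7]
Compute height bottom-up (empty subtree = -1):
  height(7) = 1 + max(-1, -1) = 0
  height(4) = 1 + max(-1, 0) = 1
  height(12) = 1 + max(1, -1) = 2
  height(13) = 1 + max(2, -1) = 3
  height(32) = 1 + max(-1, -1) = 0
  height(20) = 1 + max(3, 0) = 4
  height(41) = 1 + max(-1, -1) = 0
  height(35) = 1 + max(4, 0) = 5
  height(44) = 1 + max(-1, -1) = 0
  height(49) = 1 + max(0, -1) = 1
  height(43) = 1 + max(-1, 1) = 2
  height(42) = 1 + max(5, 2) = 6
Height = 6


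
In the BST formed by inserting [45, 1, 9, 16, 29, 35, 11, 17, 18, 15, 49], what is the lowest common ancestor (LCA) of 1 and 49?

Tree insertion order: [45, 1, 9, 16, 29, 35, 11, 17, 18, 15, 49]
Tree (level-order array): [45, 1, 49, None, 9, None, None, None, 16, 11, 29, None, 15, 17, 35, None, None, None, 18]
In a BST, the LCA of p=1, q=49 is the first node v on the
root-to-leaf path with p <= v <= q (go left if both < v, right if both > v).
Walk from root:
  at 45: 1 <= 45 <= 49, this is the LCA
LCA = 45


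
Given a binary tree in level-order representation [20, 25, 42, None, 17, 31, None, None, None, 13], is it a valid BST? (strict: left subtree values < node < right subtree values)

Level-order array: [20, 25, 42, None, 17, 31, None, None, None, 13]
Validate using subtree bounds (lo, hi): at each node, require lo < value < hi,
then recurse left with hi=value and right with lo=value.
Preorder trace (stopping at first violation):
  at node 20 with bounds (-inf, +inf): OK
  at node 25 with bounds (-inf, 20): VIOLATION
Node 25 violates its bound: not (-inf < 25 < 20).
Result: Not a valid BST


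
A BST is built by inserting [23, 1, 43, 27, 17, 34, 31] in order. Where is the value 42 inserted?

Starting tree (level order): [23, 1, 43, None, 17, 27, None, None, None, None, 34, 31]
Insertion path: 23 -> 43 -> 27 -> 34
Result: insert 42 as right child of 34
Final tree (level order): [23, 1, 43, None, 17, 27, None, None, None, None, 34, 31, 42]


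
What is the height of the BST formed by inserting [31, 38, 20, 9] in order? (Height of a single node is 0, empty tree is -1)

Insertion order: [31, 38, 20, 9]
Tree (level-order array): [31, 20, 38, 9]
Compute height bottom-up (empty subtree = -1):
  height(9) = 1 + max(-1, -1) = 0
  height(20) = 1 + max(0, -1) = 1
  height(38) = 1 + max(-1, -1) = 0
  height(31) = 1 + max(1, 0) = 2
Height = 2
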